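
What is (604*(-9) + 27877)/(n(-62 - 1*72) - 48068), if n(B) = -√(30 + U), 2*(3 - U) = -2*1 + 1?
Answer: -2157387976/4621065181 + 22441*√134/4621065181 ≈ -0.46680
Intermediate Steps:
U = 7/2 (U = 3 - (-2*1 + 1)/2 = 3 - (-2 + 1)/2 = 3 - ½*(-1) = 3 + ½ = 7/2 ≈ 3.5000)
n(B) = -√134/2 (n(B) = -√(30 + 7/2) = -√(67/2) = -√134/2)
(604*(-9) + 27877)/(n(-62 - 1*72) - 48068) = (604*(-9) + 27877)/(-√134/2 - 48068) = (-5436 + 27877)/(-48068 - √134/2) = 22441/(-48068 - √134/2)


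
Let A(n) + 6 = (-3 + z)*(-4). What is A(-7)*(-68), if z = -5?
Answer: -1768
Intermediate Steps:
A(n) = 26 (A(n) = -6 + (-3 - 5)*(-4) = -6 - 8*(-4) = -6 + 32 = 26)
A(-7)*(-68) = 26*(-68) = -1768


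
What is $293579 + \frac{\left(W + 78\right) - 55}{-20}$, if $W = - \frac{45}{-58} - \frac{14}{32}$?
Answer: $\frac{2724402291}{9280} \approx 2.9358 \cdot 10^{5}$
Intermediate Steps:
$W = \frac{157}{464}$ ($W = \left(-45\right) \left(- \frac{1}{58}\right) - \frac{7}{16} = \frac{45}{58} - \frac{7}{16} = \frac{157}{464} \approx 0.33836$)
$293579 + \frac{\left(W + 78\right) - 55}{-20} = 293579 + \frac{\left(\frac{157}{464} + 78\right) - 55}{-20} = 293579 - \frac{\frac{36349}{464} - 55}{20} = 293579 - \frac{10829}{9280} = \frac{2724402291}{9280}$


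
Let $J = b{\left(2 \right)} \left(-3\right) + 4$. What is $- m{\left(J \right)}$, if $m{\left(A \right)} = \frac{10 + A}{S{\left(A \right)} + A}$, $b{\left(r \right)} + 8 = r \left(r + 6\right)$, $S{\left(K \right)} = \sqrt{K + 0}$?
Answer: $- \frac{10}{21} - \frac{i \sqrt{5}}{21} \approx -0.47619 - 0.10648 i$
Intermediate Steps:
$S{\left(K \right)} = \sqrt{K}$
$b{\left(r \right)} = -8 + r \left(6 + r\right)$ ($b{\left(r \right)} = -8 + r \left(r + 6\right) = -8 + r \left(6 + r\right)$)
$J = -20$ ($J = \left(-8 + 2^{2} + 6 \cdot 2\right) \left(-3\right) + 4 = \left(-8 + 4 + 12\right) \left(-3\right) + 4 = 8 \left(-3\right) + 4 = -24 + 4 = -20$)
$m{\left(A \right)} = \frac{10 + A}{A + \sqrt{A}}$ ($m{\left(A \right)} = \frac{10 + A}{\sqrt{A} + A} = \frac{10 + A}{A + \sqrt{A}}$)
$- m{\left(J \right)} = - \frac{10 - 20}{-20 + \sqrt{-20}} = - \frac{-10}{-20 + 2 i \sqrt{5}} = \frac{10}{-20 + 2 i \sqrt{5}}$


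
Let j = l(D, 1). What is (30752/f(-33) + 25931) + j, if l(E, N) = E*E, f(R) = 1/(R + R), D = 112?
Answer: -1991157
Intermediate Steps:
f(R) = 1/(2*R)
l(E, N) = E²
j = 12544 (j = 112² = 12544)
(30752/f(-33) + 25931) + j = (30752/(((½)/(-33))) + 25931) + 12544 = (30752/(((½)*(-1/33))) + 25931) + 12544 = (30752/(-1/66) + 25931) + 12544 = (30752*(-66) + 25931) + 12544 = (-2029632 + 25931) + 12544 = -2003701 + 12544 = -1991157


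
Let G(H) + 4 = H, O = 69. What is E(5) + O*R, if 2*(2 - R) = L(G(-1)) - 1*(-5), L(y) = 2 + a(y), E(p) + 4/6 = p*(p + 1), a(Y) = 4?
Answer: -1273/6 ≈ -212.17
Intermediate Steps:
G(H) = -4 + H
E(p) = -2/3 + p*(1 + p) (E(p) = -2/3 + p*(p + 1) = -2/3 + p*(1 + p))
L(y) = 6 (L(y) = 2 + 4 = 6)
R = -7/2 (R = 2 - (6 - 1*(-5))/2 = 2 - (6 + 5)/2 = 2 - 1/2*11 = 2 - 11/2 = -7/2 ≈ -3.5000)
E(5) + O*R = (-2/3 + 5 + 5**2) + 69*(-7/2) = (-2/3 + 5 + 25) - 483/2 = 88/3 - 483/2 = -1273/6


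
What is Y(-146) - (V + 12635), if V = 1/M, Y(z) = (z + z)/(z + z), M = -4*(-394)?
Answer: -19911185/1576 ≈ -12634.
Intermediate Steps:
M = 1576
Y(z) = 1 (Y(z) = (2*z)/((2*z)) = (2*z)*(1/(2*z)) = 1)
V = 1/1576 ≈ 0.00063452
Y(-146) - (V + 12635) = 1 - (1/1576 + 12635) = 1 - 1*19912761/1576 = 1 - 19912761/1576 = -19911185/1576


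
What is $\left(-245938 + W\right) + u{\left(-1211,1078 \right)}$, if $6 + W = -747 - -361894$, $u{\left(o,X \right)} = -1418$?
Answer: $113785$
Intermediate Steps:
$W = 361141$ ($W = -6 - -361147 = -6 + \left(-747 + 361894\right) = -6 + 361147 = 361141$)
$\left(-245938 + W\right) + u{\left(-1211,1078 \right)} = \left(-245938 + 361141\right) - 1418 = 115203 - 1418 = 113785$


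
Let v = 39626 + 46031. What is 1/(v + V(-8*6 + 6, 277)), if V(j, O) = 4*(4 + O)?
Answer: 1/86781 ≈ 1.1523e-5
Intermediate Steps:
v = 85657
V(j, O) = 16 + 4*O
1/(v + V(-8*6 + 6, 277)) = 1/(85657 + (16 + 4*277)) = 1/(85657 + (16 + 1108)) = 1/(85657 + 1124) = 1/86781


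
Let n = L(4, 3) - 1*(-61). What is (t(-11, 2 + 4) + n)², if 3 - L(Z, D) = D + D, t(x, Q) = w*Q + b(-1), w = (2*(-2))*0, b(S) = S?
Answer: 3249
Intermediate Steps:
w = 0 (w = -4*0 = 0)
t(x, Q) = -1 (t(x, Q) = 0*Q - 1 = 0 - 1 = -1)
L(Z, D) = 3 - 2*D (L(Z, D) = 3 - (D + D) = 3 - 2*D)
n = 58 (n = (3 - 2*3) - 1*(-61) = (3 - 6) + 61 = -3 + 61 = 58)
(t(-11, 2 + 4) + n)² = (-1 + 58)² = 57² = 3249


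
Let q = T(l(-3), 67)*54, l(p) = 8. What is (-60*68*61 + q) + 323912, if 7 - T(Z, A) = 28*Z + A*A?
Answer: -179092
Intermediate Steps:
T(Z, A) = 7 - A**2 - 28*Z (T(Z, A) = 7 - (28*Z + A*A) = 7 - (28*Z + A**2) = 7 - (A**2 + 28*Z) = 7 + (-A**2 - 28*Z) = 7 - A**2 - 28*Z)
q = -254124 (q = (7 - 1*67**2 - 28*8)*54 = (7 - 1*4489 - 224)*54 = (7 - 4489 - 224)*54 = -4706*54 = -254124)
(-60*68*61 + q) + 323912 = (-60*68*61 - 254124) + 323912 = (-4080*61 - 254124) + 323912 = (-248880 - 254124) + 323912 = -503004 + 323912 = -179092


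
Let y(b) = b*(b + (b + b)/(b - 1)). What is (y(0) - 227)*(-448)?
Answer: 101696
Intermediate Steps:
y(b) = b*(b + 2*b/(-1 + b)) (y(b) = b*(b + (2*b)/(-1 + b)) = b*(b + 2*b/(-1 + b)))
(y(0) - 227)*(-448) = (0²*(1 + 0)/(-1 + 0) - 227)*(-448) = (0*1/(-1) - 227)*(-448) = (0*(-1)*1 - 227)*(-448) = (0 - 227)*(-448) = -227*(-448) = 101696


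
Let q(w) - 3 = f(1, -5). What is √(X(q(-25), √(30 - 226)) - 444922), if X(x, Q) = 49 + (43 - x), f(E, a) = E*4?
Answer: I*√444837 ≈ 666.96*I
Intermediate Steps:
f(E, a) = 4*E
q(w) = 7 (q(w) = 3 + 4*1 = 3 + 4 = 7)
X(x, Q) = 92 - x
√(X(q(-25), √(30 - 226)) - 444922) = √((92 - 1*7) - 444922) = √((92 - 7) - 444922) = √(85 - 444922) = √(-444837) = I*√444837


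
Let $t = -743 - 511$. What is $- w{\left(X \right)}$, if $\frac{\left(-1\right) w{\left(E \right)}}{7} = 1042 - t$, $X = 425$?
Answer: $16072$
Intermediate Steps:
$t = -1254$ ($t = -743 - 511 = -1254$)
$w{\left(E \right)} = -16072$ ($w{\left(E \right)} = - 7 \left(1042 - -1254\right) = - 7 \left(1042 + 1254\right) = \left(-7\right) 2296 = -16072$)
$- w{\left(X \right)} = \left(-1\right) \left(-16072\right) = 16072$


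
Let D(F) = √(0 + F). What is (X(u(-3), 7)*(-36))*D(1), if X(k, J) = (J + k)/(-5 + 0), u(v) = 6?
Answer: 468/5 ≈ 93.600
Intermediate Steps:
D(F) = √F
X(k, J) = -J/5 - k/5 (X(k, J) = (J + k)/(-5) = (J + k)*(-⅕) = -J/5 - k/5)
(X(u(-3), 7)*(-36))*D(1) = ((-⅕*7 - ⅕*6)*(-36))*√1 = ((-7/5 - 6/5)*(-36))*1 = -13/5*(-36)*1 = (468/5)*1 = 468/5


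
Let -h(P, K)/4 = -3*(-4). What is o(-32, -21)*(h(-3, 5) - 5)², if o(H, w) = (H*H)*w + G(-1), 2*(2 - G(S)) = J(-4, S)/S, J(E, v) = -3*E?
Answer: -60382264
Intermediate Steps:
G(S) = 2 - 6/S (G(S) = 2 - (-3*(-4))/(2*S) = 2 - 6/S)
h(P, K) = -48 (h(P, K) = -(-12)*(-4) = -4*12 = -48)
o(H, w) = 8 + w*H² (o(H, w) = (H*H)*w + (2 - 6/(-1)) = H²*w + (2 - 6*(-1)) = w*H² + (2 + 6) = w*H² + 8 = 8 + w*H²)
o(-32, -21)*(h(-3, 5) - 5)² = (8 - 21*(-32)²)*(-48 - 5)² = (8 - 21*1024)*(-53)² = (8 - 21504)*2809 = -21496*2809 = -60382264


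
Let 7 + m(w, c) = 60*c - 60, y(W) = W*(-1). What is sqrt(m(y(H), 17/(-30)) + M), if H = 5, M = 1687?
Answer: sqrt(1586) ≈ 39.825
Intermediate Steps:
y(W) = -W
m(w, c) = -67 + 60*c (m(w, c) = -7 + (60*c - 60) = -7 + (-60 + 60*c) = -67 + 60*c)
sqrt(m(y(H), 17/(-30)) + M) = sqrt((-67 + 60*(17/(-30))) + 1687) = sqrt((-67 + 60*(17*(-1/30))) + 1687) = sqrt((-67 + 60*(-17/30)) + 1687) = sqrt((-67 - 34) + 1687) = sqrt(-101 + 1687) = sqrt(1586)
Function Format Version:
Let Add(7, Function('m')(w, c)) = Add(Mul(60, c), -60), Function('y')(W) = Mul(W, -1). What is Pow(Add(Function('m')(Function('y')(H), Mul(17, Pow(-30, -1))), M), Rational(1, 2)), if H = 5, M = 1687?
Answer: Pow(1586, Rational(1, 2)) ≈ 39.825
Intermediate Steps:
Function('y')(W) = Mul(-1, W)
Function('m')(w, c) = Add(-67, Mul(60, c)) (Function('m')(w, c) = Add(-7, Add(Mul(60, c), -60)) = Add(-7, Add(-60, Mul(60, c))) = Add(-67, Mul(60, c)))
Pow(Add(Function('m')(Function('y')(H), Mul(17, Pow(-30, -1))), M), Rational(1, 2)) = Pow(Add(Add(-67, Mul(60, Mul(17, Pow(-30, -1)))), 1687), Rational(1, 2)) = Pow(Add(Add(-67, Mul(60, Mul(17, Rational(-1, 30)))), 1687), Rational(1, 2)) = Pow(Add(Add(-67, Mul(60, Rational(-17, 30))), 1687), Rational(1, 2)) = Pow(Add(Add(-67, -34), 1687), Rational(1, 2)) = Pow(Add(-101, 1687), Rational(1, 2)) = Pow(1586, Rational(1, 2))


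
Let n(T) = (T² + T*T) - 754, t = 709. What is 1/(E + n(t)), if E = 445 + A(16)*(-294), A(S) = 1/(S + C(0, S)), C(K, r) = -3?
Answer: 13/13065395 ≈ 9.9499e-7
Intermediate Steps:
A(S) = 1/(-3 + S) (A(S) = 1/(S - 3) = 1/(-3 + S))
E = 5491/13 (E = 445 - 294/(-3 + 16) = 445 - 294/13 = 5491/13 ≈ 422.38)
n(T) = -754 + 2*T² (n(T) = (T² + T²) - 754 = 2*T² - 754 = -754 + 2*T²)
1/(E + n(t)) = 1/(5491/13 + (-754 + 2*709²)) = 1/(5491/13 + (-754 + 2*502681)) = 1/(5491/13 + (-754 + 1005362)) = 1/(5491/13 + 1004608) = 1/(13065395/13) = 13/13065395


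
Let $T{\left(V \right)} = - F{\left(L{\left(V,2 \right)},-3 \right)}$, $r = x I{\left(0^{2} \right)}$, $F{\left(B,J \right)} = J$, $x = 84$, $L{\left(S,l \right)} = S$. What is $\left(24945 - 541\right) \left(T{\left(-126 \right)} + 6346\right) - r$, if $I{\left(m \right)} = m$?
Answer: $154940996$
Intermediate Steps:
$r = 0$ ($r = 84 \cdot 0^{2} = 84 \cdot 0 = 0$)
$T{\left(V \right)} = 3$ ($T{\left(V \right)} = \left(-1\right) \left(-3\right) = 3$)
$\left(24945 - 541\right) \left(T{\left(-126 \right)} + 6346\right) - r = \left(24945 - 541\right) \left(3 + 6346\right) - 0 = 24404 \cdot 6349 + 0 = 154940996 + 0 = 154940996$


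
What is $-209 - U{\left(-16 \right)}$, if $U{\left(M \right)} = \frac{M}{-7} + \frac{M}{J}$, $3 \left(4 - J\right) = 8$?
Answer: $- \frac{1395}{7} \approx -199.29$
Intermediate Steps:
$J = \frac{4}{3}$ ($J = 4 - \frac{8}{3} = \frac{4}{3} \approx 1.3333$)
$U{\left(M \right)} = \frac{17 M}{28}$ ($U{\left(M \right)} = \frac{M}{-7} + \frac{M}{\frac{4}{3}} = M \left(- \frac{1}{7}\right) + M \frac{3}{4} = - \frac{M}{7} + \frac{3 M}{4} = \frac{17 M}{28}$)
$-209 - U{\left(-16 \right)} = -209 - \frac{17}{28} \left(-16\right) = -209 - - \frac{68}{7} = -209 + \frac{68}{7} = - \frac{1395}{7}$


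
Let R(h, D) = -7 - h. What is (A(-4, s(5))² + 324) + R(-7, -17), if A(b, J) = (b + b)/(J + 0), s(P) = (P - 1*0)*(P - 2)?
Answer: 72964/225 ≈ 324.28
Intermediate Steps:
s(P) = P*(-2 + P) (s(P) = (P + 0)*(-2 + P) = P*(-2 + P))
A(b, J) = 2*b/J (A(b, J) = (2*b)/J = 2*b/J)
(A(-4, s(5))² + 324) + R(-7, -17) = ((2*(-4)/(5*(-2 + 5)))² + 324) + (-7 - 1*(-7)) = ((2*(-4)/(5*3))² + 324) + (-7 + 7) = ((2*(-4)/15)² + 324) + 0 = ((2*(-4)*(1/15))² + 324) + 0 = ((-8/15)² + 324) + 0 = (64/225 + 324) + 0 = 72964/225 + 0 = 72964/225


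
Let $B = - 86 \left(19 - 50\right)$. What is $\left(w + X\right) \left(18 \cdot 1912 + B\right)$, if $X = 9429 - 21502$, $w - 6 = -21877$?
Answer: $-1258711408$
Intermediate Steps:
$w = -21871$ ($w = 6 - 21877 = -21871$)
$X = -12073$ ($X = 9429 - 21502 = -12073$)
$B = 2666$ ($B = \left(-86\right) \left(-31\right) = 2666$)
$\left(w + X\right) \left(18 \cdot 1912 + B\right) = \left(-21871 - 12073\right) \left(18 \cdot 1912 + 2666\right) = - 33944 \left(34416 + 2666\right) = \left(-33944\right) 37082 = -1258711408$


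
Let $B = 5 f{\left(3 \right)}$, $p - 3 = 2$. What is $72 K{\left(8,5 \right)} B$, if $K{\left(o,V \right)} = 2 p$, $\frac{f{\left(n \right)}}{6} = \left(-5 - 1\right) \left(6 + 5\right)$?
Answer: $-1425600$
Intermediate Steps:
$p = 5$ ($p = 3 + 2 = 5$)
$f{\left(n \right)} = -396$ ($f{\left(n \right)} = 6 \left(-5 - 1\right) \left(6 + 5\right) = 6 \left(\left(-6\right) 11\right) = 6 \left(-66\right) = -396$)
$B = -1980$ ($B = 5 \left(-396\right) = -1980$)
$K{\left(o,V \right)} = 10$ ($K{\left(o,V \right)} = 2 \cdot 5 = 10$)
$72 K{\left(8,5 \right)} B = 72 \cdot 10 \left(-1980\right) = 720 \left(-1980\right) = -1425600$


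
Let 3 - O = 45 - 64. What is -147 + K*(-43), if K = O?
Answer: -1093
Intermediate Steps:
O = 22 (O = 3 - (45 - 64) = 3 - 1*(-19) = 3 + 19 = 22)
K = 22
-147 + K*(-43) = -147 + 22*(-43) = -147 - 946 = -1093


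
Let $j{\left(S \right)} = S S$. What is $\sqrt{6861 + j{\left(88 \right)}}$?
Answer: $\sqrt{14605} \approx 120.85$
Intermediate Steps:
$j{\left(S \right)} = S^{2}$
$\sqrt{6861 + j{\left(88 \right)}} = \sqrt{6861 + 88^{2}} = \sqrt{6861 + 7744} = \sqrt{14605}$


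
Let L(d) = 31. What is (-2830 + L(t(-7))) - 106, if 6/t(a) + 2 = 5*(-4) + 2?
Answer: -2905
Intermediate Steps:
t(a) = -3/10 (t(a) = 6/(-2 + (5*(-4) + 2)) = 6/(-2 + (-20 + 2)) = 6/(-2 - 18) = 6/(-20) = 6*(-1/20) = -3/10)
(-2830 + L(t(-7))) - 106 = (-2830 + 31) - 106 = -2799 - 106 = -2905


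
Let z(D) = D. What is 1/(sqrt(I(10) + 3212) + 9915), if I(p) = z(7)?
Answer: 3305/32768002 - sqrt(3219)/98304006 ≈ 0.00010028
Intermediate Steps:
I(p) = 7
1/(sqrt(I(10) + 3212) + 9915) = 1/(sqrt(7 + 3212) + 9915) = 1/(sqrt(3219) + 9915) = 1/(9915 + sqrt(3219))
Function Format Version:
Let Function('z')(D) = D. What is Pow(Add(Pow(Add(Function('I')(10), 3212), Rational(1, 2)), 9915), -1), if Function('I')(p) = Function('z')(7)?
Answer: Add(Rational(3305, 32768002), Mul(Rational(-1, 98304006), Pow(3219, Rational(1, 2)))) ≈ 0.00010028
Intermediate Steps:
Function('I')(p) = 7
Pow(Add(Pow(Add(Function('I')(10), 3212), Rational(1, 2)), 9915), -1) = Pow(Add(Pow(Add(7, 3212), Rational(1, 2)), 9915), -1) = Pow(Add(Pow(3219, Rational(1, 2)), 9915), -1) = Pow(Add(9915, Pow(3219, Rational(1, 2))), -1)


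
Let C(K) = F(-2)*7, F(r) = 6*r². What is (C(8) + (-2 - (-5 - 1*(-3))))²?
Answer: 28224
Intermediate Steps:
C(K) = 168 (C(K) = (6*(-2)²)*7 = (6*4)*7 = 24*7 = 168)
(C(8) + (-2 - (-5 - 1*(-3))))² = (168 + (-2 - (-5 - 1*(-3))))² = (168 + (-2 - (-5 + 3)))² = (168 + (-2 - 1*(-2)))² = (168 + (-2 + 2))² = (168 + 0)² = 168² = 28224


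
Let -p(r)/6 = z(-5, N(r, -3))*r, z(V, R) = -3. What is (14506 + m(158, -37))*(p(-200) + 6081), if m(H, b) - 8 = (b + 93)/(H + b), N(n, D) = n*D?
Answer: 4357256250/121 ≈ 3.6010e+7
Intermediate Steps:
N(n, D) = D*n
m(H, b) = 8 + (93 + b)/(H + b) (m(H, b) = 8 + (b + 93)/(H + b) = 8 + (93 + b)/(H + b))
p(r) = 18*r (p(r) = -(-18)*r = 18*r)
(14506 + m(158, -37))*(p(-200) + 6081) = (14506 + (93 + 8*158 + 9*(-37))/(158 - 37))*(18*(-200) + 6081) = (14506 + (93 + 1264 - 333)/121)*(-3600 + 6081) = (14506 + (1/121)*1024)*2481 = (14506 + 1024/121)*2481 = (1756250/121)*2481 = 4357256250/121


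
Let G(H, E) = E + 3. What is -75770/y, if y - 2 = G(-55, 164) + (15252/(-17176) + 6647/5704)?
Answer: -8068838224/18026547 ≈ -447.61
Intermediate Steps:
G(H, E) = 3 + E
y = 90132735/532456 (y = 2 + ((3 + 164) + (15252/(-17176) + 6647/5704)) = 2 + (167 + (15252*(-1/17176) + 6647*(1/5704))) = 2 + (167 + (-3813/4294 + 289/248)) = 2 + (167 + 147671/532456) = 2 + 89067823/532456 = 90132735/532456 ≈ 169.28)
-75770/y = -75770/90132735/532456 = -75770*532456/90132735 = -8068838224/18026547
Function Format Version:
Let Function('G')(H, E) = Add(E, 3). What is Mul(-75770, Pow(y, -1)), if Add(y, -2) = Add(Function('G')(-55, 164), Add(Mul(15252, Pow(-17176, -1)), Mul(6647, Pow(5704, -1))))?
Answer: Rational(-8068838224, 18026547) ≈ -447.61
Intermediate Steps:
Function('G')(H, E) = Add(3, E)
y = Rational(90132735, 532456) (y = Add(2, Add(Add(3, 164), Add(Mul(15252, Pow(-17176, -1)), Mul(6647, Pow(5704, -1))))) = Add(2, Add(167, Add(Mul(15252, Rational(-1, 17176)), Mul(6647, Rational(1, 5704))))) = Add(2, Add(167, Add(Rational(-3813, 4294), Rational(289, 248)))) = Add(2, Add(167, Rational(147671, 532456))) = Add(2, Rational(89067823, 532456)) = Rational(90132735, 532456) ≈ 169.28)
Mul(-75770, Pow(y, -1)) = Mul(-75770, Pow(Rational(90132735, 532456), -1)) = Mul(-75770, Rational(532456, 90132735)) = Rational(-8068838224, 18026547)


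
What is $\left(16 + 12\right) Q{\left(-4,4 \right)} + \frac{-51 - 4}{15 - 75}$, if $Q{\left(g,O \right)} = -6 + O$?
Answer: $- \frac{661}{12} \approx -55.083$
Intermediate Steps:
$\left(16 + 12\right) Q{\left(-4,4 \right)} + \frac{-51 - 4}{15 - 75} = \left(16 + 12\right) \left(-6 + 4\right) + \frac{-51 - 4}{15 - 75} = 28 \left(-2\right) - \frac{55}{-60} = -56 - - \frac{11}{12} = -56 + \frac{11}{12} = - \frac{661}{12}$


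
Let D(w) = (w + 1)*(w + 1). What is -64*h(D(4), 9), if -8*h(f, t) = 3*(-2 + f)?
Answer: 552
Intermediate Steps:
D(w) = (1 + w)² (D(w) = (1 + w)*(1 + w) = (1 + w)²)
h(f, t) = ¾ - 3*f/8 (h(f, t) = -3*(-2 + f)/8 = -(-6 + 3*f)/8 = ¾ - 3*f/8)
-64*h(D(4), 9) = -64*(¾ - 3*(1 + 4)²/8) = -64*(¾ - 3/8*5²) = -64*(¾ - 3/8*25) = -64*(¾ - 75/8) = -64*(-69/8) = 552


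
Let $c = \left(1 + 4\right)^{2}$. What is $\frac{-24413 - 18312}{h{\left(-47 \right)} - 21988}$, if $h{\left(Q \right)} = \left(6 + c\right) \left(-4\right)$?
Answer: $\frac{42725}{22112} \approx 1.9322$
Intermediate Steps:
$c = 25$ ($c = 5^{2} = 25$)
$h{\left(Q \right)} = -124$ ($h{\left(Q \right)} = \left(6 + 25\right) \left(-4\right) = 31 \left(-4\right) = -124$)
$\frac{-24413 - 18312}{h{\left(-47 \right)} - 21988} = \frac{-24413 - 18312}{-124 - 21988} = - \frac{42725}{-22112} = \left(-42725\right) \left(- \frac{1}{22112}\right) = \frac{42725}{22112}$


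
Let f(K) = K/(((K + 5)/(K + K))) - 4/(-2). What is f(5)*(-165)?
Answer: -1155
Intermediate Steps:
f(K) = 2 + 2*K**2/(5 + K) (f(K) = K/(((5 + K)/((2*K)))) - 4*(-1/2) = K/(((5 + K)*(1/(2*K)))) + 2 = K/(((5 + K)/(2*K))) + 2 = K*(2*K/(5 + K)) + 2 = 2*K**2/(5 + K) + 2 = 2 + 2*K**2/(5 + K))
f(5)*(-165) = (2*(5 + 5 + 5**2)/(5 + 5))*(-165) = (2*(5 + 5 + 25)/10)*(-165) = (2*(1/10)*35)*(-165) = 7*(-165) = -1155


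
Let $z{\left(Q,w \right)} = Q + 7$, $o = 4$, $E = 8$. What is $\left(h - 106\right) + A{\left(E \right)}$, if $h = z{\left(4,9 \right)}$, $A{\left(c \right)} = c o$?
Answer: $-63$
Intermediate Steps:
$z{\left(Q,w \right)} = 7 + Q$
$A{\left(c \right)} = 4 c$ ($A{\left(c \right)} = c 4 = 4 c$)
$h = 11$ ($h = 7 + 4 = 11$)
$\left(h - 106\right) + A{\left(E \right)} = \left(11 - 106\right) + 4 \cdot 8 = -95 + 32 = -63$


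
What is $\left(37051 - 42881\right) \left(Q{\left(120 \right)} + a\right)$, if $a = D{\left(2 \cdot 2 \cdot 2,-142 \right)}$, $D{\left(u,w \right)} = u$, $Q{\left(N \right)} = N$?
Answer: $-746240$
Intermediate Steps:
$a = 8$ ($a = 2 \cdot 2 \cdot 2 = 4 \cdot 2 = 8$)
$\left(37051 - 42881\right) \left(Q{\left(120 \right)} + a\right) = \left(37051 - 42881\right) \left(120 + 8\right) = \left(-5830\right) 128 = -746240$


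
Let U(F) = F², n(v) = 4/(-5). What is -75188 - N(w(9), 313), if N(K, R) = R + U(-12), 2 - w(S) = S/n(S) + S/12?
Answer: -75645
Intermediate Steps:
n(v) = -⅘ (n(v) = 4*(-⅕) = -⅘)
w(S) = 2 + 7*S/6 (w(S) = 2 - (S/(-⅘) + S/12) = 2 - (S*(-5/4) + S*(1/12)) = 2 - (-5*S/4 + S/12) = 2 - (-7)*S/6 = 2 + 7*S/6)
N(K, R) = 144 + R (N(K, R) = R + (-12)² = R + 144 = 144 + R)
-75188 - N(w(9), 313) = -75188 - (144 + 313) = -75188 - 1*457 = -75188 - 457 = -75645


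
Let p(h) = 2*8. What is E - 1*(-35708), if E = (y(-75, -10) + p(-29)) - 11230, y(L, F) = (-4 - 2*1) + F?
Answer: 24478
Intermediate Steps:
p(h) = 16
y(L, F) = -6 + F (y(L, F) = (-4 - 2) + F = -6 + F)
E = -11230 (E = ((-6 - 10) + 16) - 11230 = (-16 + 16) - 11230 = 0 - 11230 = -11230)
E - 1*(-35708) = -11230 - 1*(-35708) = -11230 + 35708 = 24478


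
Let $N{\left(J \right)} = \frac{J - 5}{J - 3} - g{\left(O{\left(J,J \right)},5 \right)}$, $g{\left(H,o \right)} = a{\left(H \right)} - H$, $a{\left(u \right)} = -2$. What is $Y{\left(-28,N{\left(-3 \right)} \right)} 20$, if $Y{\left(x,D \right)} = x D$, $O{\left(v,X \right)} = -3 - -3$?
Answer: $- \frac{5600}{3} \approx -1866.7$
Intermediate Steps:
$O{\left(v,X \right)} = 0$ ($O{\left(v,X \right)} = -3 + 3 = 0$)
$g{\left(H,o \right)} = -2 - H$
$N{\left(J \right)} = 2 + \frac{-5 + J}{-3 + J}$ ($N{\left(J \right)} = \frac{J - 5}{J - 3} - \left(-2 - 0\right) = \frac{-5 + J}{-3 + J} - \left(-2 + 0\right) = \frac{-5 + J}{-3 + J} - -2 = \frac{-5 + J}{-3 + J} + 2 = 2 + \frac{-5 + J}{-3 + J}$)
$Y{\left(x,D \right)} = D x$
$Y{\left(-28,N{\left(-3 \right)} \right)} 20 = \frac{-11 + 3 \left(-3\right)}{-3 - 3} \left(-28\right) 20 = \frac{-11 - 9}{-6} \left(-28\right) 20 = \left(- \frac{1}{6}\right) \left(-20\right) \left(-28\right) 20 = \frac{10}{3} \left(-28\right) 20 = \left(- \frac{280}{3}\right) 20 = - \frac{5600}{3}$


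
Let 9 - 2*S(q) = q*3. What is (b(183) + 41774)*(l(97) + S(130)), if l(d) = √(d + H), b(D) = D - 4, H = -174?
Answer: -15984093/2 + 41953*I*√77 ≈ -7.992e+6 + 3.6814e+5*I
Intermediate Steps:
b(D) = -4 + D
l(d) = √(-174 + d) (l(d) = √(d - 174) = √(-174 + d))
S(q) = 9/2 - 3*q/2 (S(q) = 9/2 - q*3/2 = 9/2 - 3*q/2)
(b(183) + 41774)*(l(97) + S(130)) = ((-4 + 183) + 41774)*(√(-174 + 97) + (9/2 - 3/2*130)) = (179 + 41774)*(√(-77) + (9/2 - 195)) = 41953*(I*√77 - 381/2) = 41953*(-381/2 + I*√77) = -15984093/2 + 41953*I*√77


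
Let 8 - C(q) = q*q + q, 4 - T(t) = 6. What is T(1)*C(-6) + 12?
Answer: 56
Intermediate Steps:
T(t) = -2 (T(t) = 4 - 1*6 = 4 - 6 = -2)
C(q) = 8 - q - q² (C(q) = 8 - (q*q + q) = 8 - (q² + q) = 8 - (q + q²) = 8 + (-q - q²) = 8 - q - q²)
T(1)*C(-6) + 12 = -2*(8 - 1*(-6) - 1*(-6)²) + 12 = -2*(8 + 6 - 1*36) + 12 = -2*(8 + 6 - 36) + 12 = -2*(-22) + 12 = 44 + 12 = 56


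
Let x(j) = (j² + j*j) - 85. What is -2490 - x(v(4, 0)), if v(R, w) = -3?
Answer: -2423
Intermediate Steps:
x(j) = -85 + 2*j² (x(j) = (j² + j²) - 85 = 2*j² - 85 = -85 + 2*j²)
-2490 - x(v(4, 0)) = -2490 - (-85 + 2*(-3)²) = -2490 - (-85 + 2*9) = -2490 - (-85 + 18) = -2490 - 1*(-67) = -2490 + 67 = -2423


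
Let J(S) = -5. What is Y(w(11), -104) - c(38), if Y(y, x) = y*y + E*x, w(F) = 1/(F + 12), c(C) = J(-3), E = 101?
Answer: -5553970/529 ≈ -10499.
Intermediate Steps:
c(C) = -5
w(F) = 1/(12 + F)
Y(y, x) = y**2 + 101*x (Y(y, x) = y*y + 101*x = y**2 + 101*x)
Y(w(11), -104) - c(38) = ((1/(12 + 11))**2 + 101*(-104)) - 1*(-5) = ((1/23)**2 - 10504) + 5 = (1/529 - 10504) + 5 = -5556615/529 + 5 = -5553970/529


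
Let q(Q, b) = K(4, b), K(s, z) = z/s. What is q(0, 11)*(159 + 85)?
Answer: 671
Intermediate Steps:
q(Q, b) = b/4
q(0, 11)*(159 + 85) = ((¼)*11)*(159 + 85) = (11/4)*244 = 671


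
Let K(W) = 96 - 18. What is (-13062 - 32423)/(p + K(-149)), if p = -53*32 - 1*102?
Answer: 9097/344 ≈ 26.445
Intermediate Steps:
K(W) = 78
p = -1798 (p = -1696 - 102 = -1798)
(-13062 - 32423)/(p + K(-149)) = (-13062 - 32423)/(-1798 + 78) = -45485/(-1720) = -45485*(-1/1720) = 9097/344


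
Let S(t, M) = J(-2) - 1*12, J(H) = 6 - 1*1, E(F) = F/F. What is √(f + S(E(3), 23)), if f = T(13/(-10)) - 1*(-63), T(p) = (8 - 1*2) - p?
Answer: √6330/10 ≈ 7.9561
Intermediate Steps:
E(F) = 1
J(H) = 5 (J(H) = 6 - 1 = 5)
S(t, M) = -7 (S(t, M) = 5 - 1*12 = 5 - 12 = -7)
T(p) = 6 - p (T(p) = (8 - 2) - p = 6 - p)
f = 703/10 (f = (6 - 13/(-10)) - 1*(-63) = (6 - 13*(-1)/10) + 63 = (6 - 1*(-13/10)) + 63 = (6 + 13/10) + 63 = 73/10 + 63 = 703/10 ≈ 70.300)
√(f + S(E(3), 23)) = √(703/10 - 7) = √(633/10) = √6330/10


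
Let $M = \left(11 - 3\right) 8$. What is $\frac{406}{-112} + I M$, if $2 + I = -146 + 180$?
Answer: $\frac{16355}{8} \approx 2044.4$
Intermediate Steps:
$M = 64$ ($M = 8 \cdot 8 = 64$)
$I = 32$ ($I = -2 + \left(-146 + 180\right) = -2 + 34 = 32$)
$\frac{406}{-112} + I M = \frac{406}{-112} + 32 \cdot 64 = 406 \left(- \frac{1}{112}\right) + 2048 = - \frac{29}{8} + 2048 = \frac{16355}{8}$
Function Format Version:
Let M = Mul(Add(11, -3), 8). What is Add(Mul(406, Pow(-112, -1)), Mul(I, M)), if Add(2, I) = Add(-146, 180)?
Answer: Rational(16355, 8) ≈ 2044.4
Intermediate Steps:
M = 64 (M = Mul(8, 8) = 64)
I = 32 (I = Add(-2, Add(-146, 180)) = Add(-2, 34) = 32)
Add(Mul(406, Pow(-112, -1)), Mul(I, M)) = Add(Mul(406, Pow(-112, -1)), Mul(32, 64)) = Add(Mul(406, Rational(-1, 112)), 2048) = Add(Rational(-29, 8), 2048) = Rational(16355, 8)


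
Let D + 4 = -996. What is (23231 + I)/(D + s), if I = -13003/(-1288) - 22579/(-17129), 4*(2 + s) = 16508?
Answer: 73253951893/9849175000 ≈ 7.4376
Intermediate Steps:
D = -1000 (D = -4 - 996 = -1000)
s = 4125 (s = -2 + (¼)*16508 = -2 + 4127 = 4125)
I = 35972877/3151736 (I = -13003*(-1/1288) - 22579*(-1/17129) = 13003/1288 + 22579/17129 = 35972877/3151736 ≈ 11.414)
(23231 + I)/(D + s) = (23231 + 35972877/3151736)/(-1000 + 4125) = (73253951893/3151736)/3125 = (73253951893/3151736)*(1/3125) = 73253951893/9849175000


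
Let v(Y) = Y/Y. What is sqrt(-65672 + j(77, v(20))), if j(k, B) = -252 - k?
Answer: I*sqrt(66001) ≈ 256.91*I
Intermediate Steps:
v(Y) = 1
sqrt(-65672 + j(77, v(20))) = sqrt(-65672 + (-252 - 1*77)) = sqrt(-65672 + (-252 - 77)) = sqrt(-65672 - 329) = sqrt(-66001) = I*sqrt(66001)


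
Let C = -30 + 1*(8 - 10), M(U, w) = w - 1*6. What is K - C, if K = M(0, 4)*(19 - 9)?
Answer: 12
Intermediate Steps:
M(U, w) = -6 + w (M(U, w) = w - 6 = -6 + w)
C = -32 (C = -30 + 1*(-2) = -30 - 2 = -32)
K = -20 (K = (-6 + 4)*(19 - 9) = -2*10 = -20)
K - C = -20 - 1*(-32) = -20 + 32 = 12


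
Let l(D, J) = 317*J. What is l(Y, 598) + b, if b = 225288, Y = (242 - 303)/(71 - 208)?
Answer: 414854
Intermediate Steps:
Y = 61/137 (Y = -61/(-137) = -61*(-1/137) = 61/137 ≈ 0.44526)
l(Y, 598) + b = 317*598 + 225288 = 189566 + 225288 = 414854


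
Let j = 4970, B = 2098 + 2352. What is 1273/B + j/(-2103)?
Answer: -19439381/9358350 ≈ -2.0772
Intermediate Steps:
B = 4450
1273/B + j/(-2103) = 1273/4450 + 4970/(-2103) = 1273*(1/4450) + 4970*(-1/2103) = 1273/4450 - 4970/2103 = -19439381/9358350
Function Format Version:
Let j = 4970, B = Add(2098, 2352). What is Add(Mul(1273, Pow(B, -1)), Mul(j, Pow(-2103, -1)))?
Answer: Rational(-19439381, 9358350) ≈ -2.0772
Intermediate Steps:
B = 4450
Add(Mul(1273, Pow(B, -1)), Mul(j, Pow(-2103, -1))) = Add(Mul(1273, Pow(4450, -1)), Mul(4970, Pow(-2103, -1))) = Add(Mul(1273, Rational(1, 4450)), Mul(4970, Rational(-1, 2103))) = Add(Rational(1273, 4450), Rational(-4970, 2103)) = Rational(-19439381, 9358350)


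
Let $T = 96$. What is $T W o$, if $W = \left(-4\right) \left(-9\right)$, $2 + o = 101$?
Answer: $342144$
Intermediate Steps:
$o = 99$ ($o = -2 + 101 = 99$)
$W = 36$
$T W o = 96 \cdot 36 \cdot 99 = 3456 \cdot 99 = 342144$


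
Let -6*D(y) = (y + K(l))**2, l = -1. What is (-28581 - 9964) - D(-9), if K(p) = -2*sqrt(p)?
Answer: -231193/6 + 6*I ≈ -38532.0 + 6.0*I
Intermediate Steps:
D(y) = -(y - 2*I)**2/6
(-28581 - 9964) - D(-9) = (-28581 - 9964) - (-1)*(-9 - 2*I)**2/6 = -38545 + (-9 - 2*I)**2/6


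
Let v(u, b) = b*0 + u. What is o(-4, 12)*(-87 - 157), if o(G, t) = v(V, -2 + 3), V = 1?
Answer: -244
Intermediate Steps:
v(u, b) = u (v(u, b) = 0 + u = u)
o(G, t) = 1
o(-4, 12)*(-87 - 157) = 1*(-87 - 157) = 1*(-244) = -244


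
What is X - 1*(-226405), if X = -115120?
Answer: 111285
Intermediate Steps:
X - 1*(-226405) = -115120 - 1*(-226405) = -115120 + 226405 = 111285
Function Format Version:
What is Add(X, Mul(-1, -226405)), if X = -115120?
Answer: 111285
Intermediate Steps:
Add(X, Mul(-1, -226405)) = Add(-115120, Mul(-1, -226405)) = Add(-115120, 226405) = 111285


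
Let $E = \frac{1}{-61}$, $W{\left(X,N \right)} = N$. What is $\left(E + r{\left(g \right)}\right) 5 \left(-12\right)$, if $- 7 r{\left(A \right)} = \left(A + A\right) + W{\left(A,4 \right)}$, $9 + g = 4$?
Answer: $- \frac{21540}{427} \approx -50.445$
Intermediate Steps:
$g = -5$ ($g = -9 + 4 = -5$)
$r{\left(A \right)} = - \frac{4}{7} - \frac{2 A}{7}$ ($r{\left(A \right)} = - \frac{\left(A + A\right) + 4}{7} = - \frac{2 A + 4}{7} = - \frac{4 + 2 A}{7} = - \frac{4}{7} - \frac{2 A}{7}$)
$E = - \frac{1}{61} \approx -0.016393$
$\left(E + r{\left(g \right)}\right) 5 \left(-12\right) = \left(- \frac{1}{61} - - \frac{6}{7}\right) 5 \left(-12\right) = \left(- \frac{1}{61} + \left(- \frac{4}{7} + \frac{10}{7}\right)\right) \left(-60\right) = \left(- \frac{1}{61} + \frac{6}{7}\right) \left(-60\right) = \frac{359}{427} \left(-60\right) = - \frac{21540}{427}$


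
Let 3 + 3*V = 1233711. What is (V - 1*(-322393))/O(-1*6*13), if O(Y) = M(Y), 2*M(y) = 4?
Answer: 733629/2 ≈ 3.6681e+5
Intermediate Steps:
V = 411236 (V = -1 + (⅓)*1233711 = -1 + 411237 = 411236)
M(y) = 2 (M(y) = (½)*4 = 2)
O(Y) = 2
(V - 1*(-322393))/O(-1*6*13) = (411236 - 1*(-322393))/2 = (411236 + 322393)*(½) = 733629*(½) = 733629/2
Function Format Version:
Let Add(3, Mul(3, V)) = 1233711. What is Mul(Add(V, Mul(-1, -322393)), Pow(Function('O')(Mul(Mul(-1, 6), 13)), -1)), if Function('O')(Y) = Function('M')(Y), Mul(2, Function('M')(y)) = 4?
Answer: Rational(733629, 2) ≈ 3.6681e+5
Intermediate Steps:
V = 411236 (V = Add(-1, Mul(Rational(1, 3), 1233711)) = Add(-1, 411237) = 411236)
Function('M')(y) = 2 (Function('M')(y) = Mul(Rational(1, 2), 4) = 2)
Function('O')(Y) = 2
Mul(Add(V, Mul(-1, -322393)), Pow(Function('O')(Mul(Mul(-1, 6), 13)), -1)) = Mul(Add(411236, Mul(-1, -322393)), Pow(2, -1)) = Mul(Add(411236, 322393), Rational(1, 2)) = Mul(733629, Rational(1, 2)) = Rational(733629, 2)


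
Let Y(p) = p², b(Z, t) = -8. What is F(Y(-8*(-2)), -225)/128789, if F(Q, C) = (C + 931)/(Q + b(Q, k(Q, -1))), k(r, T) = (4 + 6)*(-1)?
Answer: 353/15969836 ≈ 2.2104e-5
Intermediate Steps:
k(r, T) = -10 (k(r, T) = 10*(-1) = -10)
F(Q, C) = (931 + C)/(-8 + Q) (F(Q, C) = (C + 931)/(Q - 8) = (931 + C)/(-8 + Q))
F(Y(-8*(-2)), -225)/128789 = ((931 - 225)/(-8 + (-8*(-2))²))/128789 = (706/(-8 + 16²))*(1/128789) = (706/(-8 + 256))*(1/128789) = (706/248)*(1/128789) = ((1/248)*706)*(1/128789) = (353/124)*(1/128789) = 353/15969836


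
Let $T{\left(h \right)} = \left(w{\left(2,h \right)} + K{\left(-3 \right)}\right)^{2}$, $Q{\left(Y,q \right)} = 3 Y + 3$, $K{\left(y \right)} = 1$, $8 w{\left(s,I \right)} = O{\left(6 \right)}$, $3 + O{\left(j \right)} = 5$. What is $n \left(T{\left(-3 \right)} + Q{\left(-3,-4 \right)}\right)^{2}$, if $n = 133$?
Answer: $\frac{670453}{256} \approx 2619.0$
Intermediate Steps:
$O{\left(j \right)} = 2$ ($O{\left(j \right)} = -3 + 5 = 2$)
$w{\left(s,I \right)} = \frac{1}{4}$ ($w{\left(s,I \right)} = \frac{1}{8} \cdot 2 = \frac{1}{4}$)
$Q{\left(Y,q \right)} = 3 + 3 Y$
$T{\left(h \right)} = \frac{25}{16}$ ($T{\left(h \right)} = \left(\frac{1}{4} + 1\right)^{2} = \left(\frac{5}{4}\right)^{2} = \frac{25}{16}$)
$n \left(T{\left(-3 \right)} + Q{\left(-3,-4 \right)}\right)^{2} = 133 \left(\frac{25}{16} + \left(3 + 3 \left(-3\right)\right)\right)^{2} = 133 \left(\frac{25}{16} + \left(3 - 9\right)\right)^{2} = 133 \left(\frac{25}{16} - 6\right)^{2} = 133 \left(- \frac{71}{16}\right)^{2} = 133 \cdot \frac{5041}{256} = \frac{670453}{256}$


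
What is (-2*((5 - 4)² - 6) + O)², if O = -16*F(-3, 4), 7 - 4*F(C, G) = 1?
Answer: 196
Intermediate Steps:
F(C, G) = 3/2 (F(C, G) = 7/4 - ¼*1 = 7/4 - ¼ = 3/2)
O = -24 (O = -16*3/2 = -24)
(-2*((5 - 4)² - 6) + O)² = (-2*((5 - 4)² - 6) - 24)² = (-2*(1² - 6) - 24)² = (-2*(1 - 6) - 24)² = (-2*(-5) - 24)² = (10 - 24)² = (-14)² = 196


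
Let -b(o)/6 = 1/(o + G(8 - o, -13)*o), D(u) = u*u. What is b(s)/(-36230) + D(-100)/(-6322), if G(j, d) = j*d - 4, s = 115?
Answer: -14457581490517/9140083024300 ≈ -1.5818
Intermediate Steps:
G(j, d) = -4 + d*j (G(j, d) = d*j - 4 = -4 + d*j)
D(u) = u²
b(o) = -6/(o + o*(-108 + 13*o)) (b(o) = -6/(o + (-4 - 13*(8 - o))*o) = -6/(o + (-4 + (-104 + 13*o))*o) = -6/(o + (-108 + 13*o)*o) = -6/(o + o*(-108 + 13*o)))
b(s)/(-36230) + D(-100)/(-6322) = (6/(115*(107 - 13*115)))/(-36230) + (-100)²/(-6322) = (6*(1/115)/(107 - 1495))*(-1/36230) + 10000*(-1/6322) = (6*(1/115)/(-1388))*(-1/36230) - 5000/3161 = (6*(1/115)*(-1/1388))*(-1/36230) - 5000/3161 = -3/79810*(-1/36230) - 5000/3161 = 3/2891516300 - 5000/3161 = -14457581490517/9140083024300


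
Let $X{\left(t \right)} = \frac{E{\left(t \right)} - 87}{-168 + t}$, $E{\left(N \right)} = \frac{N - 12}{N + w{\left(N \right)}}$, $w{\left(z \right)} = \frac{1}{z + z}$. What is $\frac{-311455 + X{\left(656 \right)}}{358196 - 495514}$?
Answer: $\frac{130813797730543}{57674716766832} \approx 2.2681$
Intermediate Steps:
$w{\left(z \right)} = \frac{1}{2 z}$
$E{\left(N \right)} = \frac{-12 + N}{N + \frac{1}{2 N}}$ ($E{\left(N \right)} = \frac{N - 12}{N + \frac{1}{2 N}} = \frac{-12 + N}{N + \frac{1}{2 N}}$)
$X{\left(t \right)} = \frac{-87 + \frac{2 t \left(-12 + t\right)}{1 + 2 t^{2}}}{-168 + t}$ ($X{\left(t \right)} = \frac{\frac{2 t \left(-12 + t\right)}{1 + 2 t^{2}} - 87}{-168 + t} = \frac{-87 + \frac{2 t \left(-12 + t\right)}{1 + 2 t^{2}}}{-168 + t}$)
$\frac{-311455 + X{\left(656 \right)}}{358196 - 495514} = \frac{-311455 + \frac{-87 - 174 \cdot 656^{2} + 2 \cdot 656 \left(-12 + 656\right)}{\left(1 + 2 \cdot 656^{2}\right) \left(-168 + 656\right)}}{358196 - 495514} = \frac{-311455 + \frac{-87 - 74878464 + 2 \cdot 656 \cdot 644}{\left(1 + 2 \cdot 430336\right) 488}}{-137318} = \left(-311455 + \frac{1}{1 + 860672} \cdot \frac{1}{488} \left(-87 - 74878464 + 844928\right)\right) \left(- \frac{1}{137318}\right) = \left(-311455 + \frac{1}{860673} \cdot \frac{1}{488} \left(-74033623\right)\right) \left(- \frac{1}{137318}\right) = \left(-311455 - \frac{74033623}{420008424}\right) \left(- \frac{1}{137318}\right) = \left(- \frac{130813797730543}{420008424}\right) \left(- \frac{1}{137318}\right) = \frac{130813797730543}{57674716766832}$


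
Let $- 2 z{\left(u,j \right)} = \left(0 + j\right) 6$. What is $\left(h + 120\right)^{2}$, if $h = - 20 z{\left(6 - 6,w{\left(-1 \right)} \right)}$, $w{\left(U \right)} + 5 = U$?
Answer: $57600$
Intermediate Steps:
$w{\left(U \right)} = -5 + U$
$z{\left(u,j \right)} = - 3 j$ ($z{\left(u,j \right)} = - \frac{\left(0 + j\right) 6}{2} = - \frac{j 6}{2} = - \frac{6 j}{2} = - 3 j$)
$h = -360$ ($h = - 20 \left(- 3 \left(-5 - 1\right)\right) = - 20 \left(\left(-3\right) \left(-6\right)\right) = \left(-20\right) 18 = -360$)
$\left(h + 120\right)^{2} = \left(-360 + 120\right)^{2} = \left(-240\right)^{2} = 57600$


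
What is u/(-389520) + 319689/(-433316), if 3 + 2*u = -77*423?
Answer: -9788986799/14065437360 ≈ -0.69596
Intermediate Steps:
u = -16287 (u = -3/2 + (-77*423)/2 = -3/2 + (1/2)*(-32571) = -3/2 - 32571/2 = -16287)
u/(-389520) + 319689/(-433316) = -16287/(-389520) + 319689/(-433316) = -16287*(-1/389520) + 319689*(-1/433316) = 5429/129840 - 319689/433316 = -9788986799/14065437360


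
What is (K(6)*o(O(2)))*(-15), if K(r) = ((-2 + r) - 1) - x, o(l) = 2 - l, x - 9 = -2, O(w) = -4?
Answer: 360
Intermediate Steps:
x = 7 (x = 9 - 2 = 7)
K(r) = -10 + r (K(r) = ((-2 + r) - 1) - 1*7 = (-3 + r) - 7 = -10 + r)
(K(6)*o(O(2)))*(-15) = ((-10 + 6)*(2 - 1*(-4)))*(-15) = -4*(2 + 4)*(-15) = -4*6*(-15) = -24*(-15) = 360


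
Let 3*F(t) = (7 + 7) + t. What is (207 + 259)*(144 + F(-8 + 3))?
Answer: 68502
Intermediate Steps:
F(t) = 14/3 + t/3 (F(t) = ((7 + 7) + t)/3 = (14 + t)/3 = 14/3 + t/3)
(207 + 259)*(144 + F(-8 + 3)) = (207 + 259)*(144 + (14/3 + (-8 + 3)/3)) = 466*(144 + (14/3 + (1/3)*(-5))) = 466*(144 + (14/3 - 5/3)) = 466*(144 + 3) = 466*147 = 68502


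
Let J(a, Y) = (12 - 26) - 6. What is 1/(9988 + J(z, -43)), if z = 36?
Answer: 1/9968 ≈ 0.00010032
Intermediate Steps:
J(a, Y) = -20 (J(a, Y) = -14 - 6 = -20)
1/(9988 + J(z, -43)) = 1/(9988 - 20) = 1/9968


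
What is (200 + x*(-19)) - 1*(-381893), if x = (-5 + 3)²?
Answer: 382017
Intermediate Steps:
x = 4 (x = (-2)² = 4)
(200 + x*(-19)) - 1*(-381893) = (200 + 4*(-19)) - 1*(-381893) = (200 - 76) + 381893 = 124 + 381893 = 382017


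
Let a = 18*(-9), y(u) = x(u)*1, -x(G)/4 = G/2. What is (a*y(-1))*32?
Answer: -10368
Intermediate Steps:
x(G) = -2*G (x(G) = -4*G/2 = -2*G)
y(u) = -2*u (y(u) = -2*u*1 = -2*u)
a = -162
(a*y(-1))*32 = -(-324)*(-1)*32 = -162*2*32 = -324*32 = -10368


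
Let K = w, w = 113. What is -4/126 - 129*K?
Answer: -918353/63 ≈ -14577.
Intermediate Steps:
K = 113
-4/126 - 129*K = -4/126 - 129*113 = -4*1/126 - 14577 = -2/63 - 14577 = -918353/63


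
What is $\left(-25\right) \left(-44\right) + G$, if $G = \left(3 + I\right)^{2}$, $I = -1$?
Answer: $1104$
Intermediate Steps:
$G = 4$ ($G = \left(3 - 1\right)^{2} = 2^{2} = 4$)
$\left(-25\right) \left(-44\right) + G = \left(-25\right) \left(-44\right) + 4 = 1100 + 4 = 1104$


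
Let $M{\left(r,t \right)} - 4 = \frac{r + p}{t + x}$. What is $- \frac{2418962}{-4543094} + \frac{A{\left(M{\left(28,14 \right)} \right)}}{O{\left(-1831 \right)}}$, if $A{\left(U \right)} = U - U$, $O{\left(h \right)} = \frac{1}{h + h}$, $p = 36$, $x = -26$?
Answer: $\frac{1209481}{2271547} \approx 0.53245$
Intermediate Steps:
$O{\left(h \right)} = \frac{1}{2 h}$
$M{\left(r,t \right)} = 4 + \frac{36 + r}{-26 + t}$ ($M{\left(r,t \right)} = 4 + \frac{r + 36}{t - 26} = 4 + \frac{36 + r}{-26 + t}$)
$A{\left(U \right)} = 0$
$- \frac{2418962}{-4543094} + \frac{A{\left(M{\left(28,14 \right)} \right)}}{O{\left(-1831 \right)}} = - \frac{2418962}{-4543094} + \frac{0}{\frac{1}{2} \frac{1}{-1831}} = \left(-2418962\right) \left(- \frac{1}{4543094}\right) + \frac{0}{\frac{1}{2} \left(- \frac{1}{1831}\right)} = \frac{1209481}{2271547} + \frac{0}{- \frac{1}{3662}} = \frac{1209481}{2271547} + 0 \left(-3662\right) = \frac{1209481}{2271547} + 0 = \frac{1209481}{2271547}$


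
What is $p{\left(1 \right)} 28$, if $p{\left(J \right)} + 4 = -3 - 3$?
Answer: $-280$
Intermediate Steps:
$p{\left(J \right)} = -10$ ($p{\left(J \right)} = -4 - 6 = -10$)
$p{\left(1 \right)} 28 = \left(-10\right) 28 = -280$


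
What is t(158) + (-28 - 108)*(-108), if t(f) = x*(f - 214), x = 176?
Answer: 4832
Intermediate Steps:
t(f) = -37664 + 176*f (t(f) = 176*(f - 214) = 176*(-214 + f) = -37664 + 176*f)
t(158) + (-28 - 108)*(-108) = (-37664 + 176*158) + (-28 - 108)*(-108) = (-37664 + 27808) - 136*(-108) = -9856 + 14688 = 4832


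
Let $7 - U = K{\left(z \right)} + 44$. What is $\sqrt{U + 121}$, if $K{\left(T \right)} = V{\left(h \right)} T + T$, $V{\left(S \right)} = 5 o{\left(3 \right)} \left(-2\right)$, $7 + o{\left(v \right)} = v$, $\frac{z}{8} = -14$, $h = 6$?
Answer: $2 \sqrt{1169} \approx 68.381$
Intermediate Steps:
$z = -112$ ($z = 8 \left(-14\right) = -112$)
$o{\left(v \right)} = -7 + v$
$V{\left(S \right)} = 40$ ($V{\left(S \right)} = 5 \left(-7 + 3\right) \left(-2\right) = 5 \left(-4\right) \left(-2\right) = \left(-20\right) \left(-2\right) = 40$)
$K{\left(T \right)} = 41 T$ ($K{\left(T \right)} = 40 T + T = 41 T$)
$U = 4555$ ($U = 7 - \left(41 \left(-112\right) + 44\right) = 7 - \left(-4592 + 44\right) = 7 - -4548 = 7 + 4548 = 4555$)
$\sqrt{U + 121} = \sqrt{4555 + 121} = \sqrt{4676} = 2 \sqrt{1169}$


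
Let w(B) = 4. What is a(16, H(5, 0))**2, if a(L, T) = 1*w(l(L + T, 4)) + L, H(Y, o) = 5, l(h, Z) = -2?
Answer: 400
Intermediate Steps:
a(L, T) = 4 + L (a(L, T) = 1*4 + L = 4 + L)
a(16, H(5, 0))**2 = (4 + 16)**2 = 20**2 = 400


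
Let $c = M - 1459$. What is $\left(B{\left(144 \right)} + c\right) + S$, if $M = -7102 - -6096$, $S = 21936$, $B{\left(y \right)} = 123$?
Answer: $19594$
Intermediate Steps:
$M = -1006$ ($M = -7102 + 6096 = -1006$)
$c = -2465$ ($c = -1006 - 1459 = -2465$)
$\left(B{\left(144 \right)} + c\right) + S = \left(123 - 2465\right) + 21936 = -2342 + 21936 = 19594$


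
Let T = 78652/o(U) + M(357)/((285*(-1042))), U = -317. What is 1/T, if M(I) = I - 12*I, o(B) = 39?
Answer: 3860610/7785812531 ≈ 0.00049585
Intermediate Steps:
M(I) = -11*I
T = 7785812531/3860610 (T = 78652/39 + (-11*357)/((285*(-1042))) = 78652*(1/39) - 3927/(-296970) = 78652/39 - 3927*(-1/296970) = 78652/39 + 1309/98990 = 7785812531/3860610 ≈ 2016.7)
1/T = 1/(7785812531/3860610) = 3860610/7785812531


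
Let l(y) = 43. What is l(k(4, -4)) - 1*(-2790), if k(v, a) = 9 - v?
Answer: 2833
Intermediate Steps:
l(k(4, -4)) - 1*(-2790) = 43 - 1*(-2790) = 43 + 2790 = 2833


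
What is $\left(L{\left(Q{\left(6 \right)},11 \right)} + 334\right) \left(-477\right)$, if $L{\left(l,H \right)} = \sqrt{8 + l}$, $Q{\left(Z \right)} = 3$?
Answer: $-159318 - 477 \sqrt{11} \approx -1.609 \cdot 10^{5}$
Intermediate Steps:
$\left(L{\left(Q{\left(6 \right)},11 \right)} + 334\right) \left(-477\right) = \left(\sqrt{8 + 3} + 334\right) \left(-477\right) = \left(\sqrt{11} + 334\right) \left(-477\right) = \left(334 + \sqrt{11}\right) \left(-477\right) = -159318 - 477 \sqrt{11}$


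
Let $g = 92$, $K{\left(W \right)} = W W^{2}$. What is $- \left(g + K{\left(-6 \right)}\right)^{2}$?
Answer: $-15376$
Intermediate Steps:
$K{\left(W \right)} = W^{3}$
$- \left(g + K{\left(-6 \right)}\right)^{2} = - \left(92 + \left(-6\right)^{3}\right)^{2} = - \left(92 - 216\right)^{2} = - \left(-124\right)^{2} = \left(-1\right) 15376 = -15376$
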